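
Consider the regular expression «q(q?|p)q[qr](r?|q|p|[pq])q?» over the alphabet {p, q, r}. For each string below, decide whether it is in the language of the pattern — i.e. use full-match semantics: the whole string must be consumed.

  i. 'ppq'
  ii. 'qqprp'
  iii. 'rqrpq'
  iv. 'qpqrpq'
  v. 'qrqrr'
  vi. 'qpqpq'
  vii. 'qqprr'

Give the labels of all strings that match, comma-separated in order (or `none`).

iv

i. 'ppq' → no match — must start with 'q'
ii. 'qqprp' → no match
iii. 'rqrpq' → no match — must start with 'q'
iv. 'qpqrpq' → match
v. 'qrqrr' → no match
vi. 'qpqpq' → no match
vii. 'qqprr' → no match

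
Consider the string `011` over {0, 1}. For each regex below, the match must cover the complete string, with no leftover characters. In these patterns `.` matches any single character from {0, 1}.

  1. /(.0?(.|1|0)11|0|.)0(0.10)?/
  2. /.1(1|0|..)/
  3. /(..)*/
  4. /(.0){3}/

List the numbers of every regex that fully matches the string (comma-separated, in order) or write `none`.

1 → no match
2 → match
3 → no match
4 → no match — must end with `0`

2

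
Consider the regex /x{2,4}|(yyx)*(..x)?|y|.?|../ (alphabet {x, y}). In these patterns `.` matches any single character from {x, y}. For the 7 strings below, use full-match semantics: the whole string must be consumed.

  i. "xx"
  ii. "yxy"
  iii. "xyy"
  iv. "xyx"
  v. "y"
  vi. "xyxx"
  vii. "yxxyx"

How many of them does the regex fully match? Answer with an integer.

3

i. "xx" → match
ii. "yxy" → no match
iii. "xyy" → no match
iv. "xyx" → match
v. "y" → match
vi. "xyxx" → no match
vii. "yxxyx" → no match
Total matched: 3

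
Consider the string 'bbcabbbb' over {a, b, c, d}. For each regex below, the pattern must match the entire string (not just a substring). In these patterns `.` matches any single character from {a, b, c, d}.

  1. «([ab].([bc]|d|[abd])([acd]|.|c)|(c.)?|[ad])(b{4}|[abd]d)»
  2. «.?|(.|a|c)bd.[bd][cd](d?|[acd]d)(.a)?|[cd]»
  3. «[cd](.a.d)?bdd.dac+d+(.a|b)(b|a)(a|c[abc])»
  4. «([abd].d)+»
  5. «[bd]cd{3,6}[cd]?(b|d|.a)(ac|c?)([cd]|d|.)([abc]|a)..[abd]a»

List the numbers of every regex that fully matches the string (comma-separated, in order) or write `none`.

1

1 → match
2 → no match
3 → no match
4 → no match — must end with 'd'
5 → no match — must end with 'a'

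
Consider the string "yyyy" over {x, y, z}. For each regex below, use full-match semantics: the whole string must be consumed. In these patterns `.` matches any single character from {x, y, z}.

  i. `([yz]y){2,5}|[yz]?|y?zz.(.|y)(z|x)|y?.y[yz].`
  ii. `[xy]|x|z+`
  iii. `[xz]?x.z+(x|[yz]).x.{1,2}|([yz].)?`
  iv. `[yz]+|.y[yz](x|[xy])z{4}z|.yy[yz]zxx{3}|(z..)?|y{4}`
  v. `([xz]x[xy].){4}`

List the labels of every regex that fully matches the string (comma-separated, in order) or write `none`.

i, iv

i → match
ii → no match
iii → no match
iv → match
v → no match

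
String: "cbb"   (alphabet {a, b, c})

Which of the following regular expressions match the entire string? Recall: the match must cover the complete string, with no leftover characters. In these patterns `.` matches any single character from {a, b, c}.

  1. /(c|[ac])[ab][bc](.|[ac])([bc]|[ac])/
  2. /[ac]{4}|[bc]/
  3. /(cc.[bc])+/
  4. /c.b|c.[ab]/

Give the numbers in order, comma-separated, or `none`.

1 → no match
2 → no match
3 → no match — must start with "cc"
4 → match

4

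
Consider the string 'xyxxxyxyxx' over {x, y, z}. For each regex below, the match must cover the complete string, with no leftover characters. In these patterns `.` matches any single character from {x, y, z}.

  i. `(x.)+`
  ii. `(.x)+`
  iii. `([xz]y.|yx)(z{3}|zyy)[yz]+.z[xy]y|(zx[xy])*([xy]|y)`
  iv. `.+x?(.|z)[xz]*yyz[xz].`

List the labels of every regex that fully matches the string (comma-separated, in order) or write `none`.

i → match
ii → no match
iii → no match
iv → no match

i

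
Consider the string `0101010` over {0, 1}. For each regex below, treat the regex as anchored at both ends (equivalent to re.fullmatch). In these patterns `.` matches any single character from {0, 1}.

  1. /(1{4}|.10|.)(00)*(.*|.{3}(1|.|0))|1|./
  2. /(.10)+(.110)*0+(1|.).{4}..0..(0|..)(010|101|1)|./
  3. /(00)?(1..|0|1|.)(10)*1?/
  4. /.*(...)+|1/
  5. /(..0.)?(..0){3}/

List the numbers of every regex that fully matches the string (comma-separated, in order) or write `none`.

1, 3, 4

1 → match
2 → no match
3 → match
4 → match
5 → no match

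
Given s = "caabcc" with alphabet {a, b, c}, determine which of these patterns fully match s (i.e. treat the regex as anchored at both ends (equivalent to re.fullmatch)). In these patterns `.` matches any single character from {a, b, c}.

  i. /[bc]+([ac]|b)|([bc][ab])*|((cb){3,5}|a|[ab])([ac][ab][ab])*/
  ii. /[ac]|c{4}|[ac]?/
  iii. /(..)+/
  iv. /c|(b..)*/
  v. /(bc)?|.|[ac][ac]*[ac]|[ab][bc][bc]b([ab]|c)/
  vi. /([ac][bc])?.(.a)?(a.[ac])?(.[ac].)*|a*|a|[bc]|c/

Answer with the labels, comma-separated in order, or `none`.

iii, vi

i → no match
ii → no match
iii → match
iv → no match
v → no match
vi → match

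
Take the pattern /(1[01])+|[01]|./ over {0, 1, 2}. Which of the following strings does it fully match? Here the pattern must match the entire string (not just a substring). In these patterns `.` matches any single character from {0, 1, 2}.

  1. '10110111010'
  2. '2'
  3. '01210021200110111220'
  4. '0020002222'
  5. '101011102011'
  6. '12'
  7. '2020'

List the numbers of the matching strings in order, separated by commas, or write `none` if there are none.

2

1 → no match
2 → match
3 → no match
4 → no match
5 → no match
6 → no match
7 → no match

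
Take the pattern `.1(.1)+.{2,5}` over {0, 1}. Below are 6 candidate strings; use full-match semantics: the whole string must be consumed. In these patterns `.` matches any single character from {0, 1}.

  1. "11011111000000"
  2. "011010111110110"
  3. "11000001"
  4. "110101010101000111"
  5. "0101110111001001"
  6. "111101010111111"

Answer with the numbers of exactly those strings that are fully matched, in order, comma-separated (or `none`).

6

1 → no match
2 → no match
3. "11000001" → no match
4 → no match
5 → no match
6 → match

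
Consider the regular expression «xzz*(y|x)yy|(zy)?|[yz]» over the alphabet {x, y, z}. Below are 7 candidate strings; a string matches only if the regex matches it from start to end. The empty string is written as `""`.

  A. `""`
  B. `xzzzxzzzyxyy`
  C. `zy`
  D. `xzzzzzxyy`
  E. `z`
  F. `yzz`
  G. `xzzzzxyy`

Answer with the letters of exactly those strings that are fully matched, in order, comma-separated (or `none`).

A, C, D, E, G

A → match
B → no match
C → match
D → match
E → match
F → no match
G → match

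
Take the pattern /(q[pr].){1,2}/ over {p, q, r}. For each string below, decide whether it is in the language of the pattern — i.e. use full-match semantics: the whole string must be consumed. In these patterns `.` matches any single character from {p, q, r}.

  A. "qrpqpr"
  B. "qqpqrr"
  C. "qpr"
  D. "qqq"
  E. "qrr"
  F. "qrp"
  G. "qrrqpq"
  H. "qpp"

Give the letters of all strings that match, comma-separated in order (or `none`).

A, C, E, F, G, H

A → match
B → no match
C → match
D → no match
E → match
F → match
G → match
H → match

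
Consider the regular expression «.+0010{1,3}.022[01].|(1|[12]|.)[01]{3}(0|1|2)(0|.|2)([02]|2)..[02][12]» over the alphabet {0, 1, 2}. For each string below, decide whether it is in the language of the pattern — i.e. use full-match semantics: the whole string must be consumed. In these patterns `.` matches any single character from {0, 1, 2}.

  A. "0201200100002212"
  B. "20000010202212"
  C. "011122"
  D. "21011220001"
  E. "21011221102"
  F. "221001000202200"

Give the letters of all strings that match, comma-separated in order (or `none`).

A → match
B → match
C → no match
D → match
E → match
F → match

A, B, D, E, F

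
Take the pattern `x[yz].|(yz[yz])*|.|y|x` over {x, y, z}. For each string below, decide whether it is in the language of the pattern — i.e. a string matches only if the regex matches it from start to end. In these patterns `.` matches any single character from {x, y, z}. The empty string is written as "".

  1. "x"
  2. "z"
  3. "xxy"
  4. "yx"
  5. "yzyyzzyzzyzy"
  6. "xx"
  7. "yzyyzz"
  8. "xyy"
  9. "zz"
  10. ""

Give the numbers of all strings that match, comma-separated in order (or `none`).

1, 2, 5, 7, 8, 10

1. "x" → match
2. "z" → match
3. "xxy" → no match
4. "yx" → no match
5. "yzyyzzyzzyzy" → match
6. "xx" → no match
7. "yzyyzz" → match
8. "xyy" → match
9. "zz" → no match
10. "" → match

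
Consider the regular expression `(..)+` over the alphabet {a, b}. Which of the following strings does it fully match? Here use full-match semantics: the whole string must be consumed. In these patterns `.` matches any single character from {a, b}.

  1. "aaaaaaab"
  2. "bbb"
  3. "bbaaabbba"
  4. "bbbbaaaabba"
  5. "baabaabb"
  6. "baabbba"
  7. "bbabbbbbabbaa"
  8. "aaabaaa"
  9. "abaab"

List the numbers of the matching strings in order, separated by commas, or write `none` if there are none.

1, 5

1 → match
2 → no match
3 → no match
4 → no match
5 → match
6 → no match
7 → no match
8 → no match
9 → no match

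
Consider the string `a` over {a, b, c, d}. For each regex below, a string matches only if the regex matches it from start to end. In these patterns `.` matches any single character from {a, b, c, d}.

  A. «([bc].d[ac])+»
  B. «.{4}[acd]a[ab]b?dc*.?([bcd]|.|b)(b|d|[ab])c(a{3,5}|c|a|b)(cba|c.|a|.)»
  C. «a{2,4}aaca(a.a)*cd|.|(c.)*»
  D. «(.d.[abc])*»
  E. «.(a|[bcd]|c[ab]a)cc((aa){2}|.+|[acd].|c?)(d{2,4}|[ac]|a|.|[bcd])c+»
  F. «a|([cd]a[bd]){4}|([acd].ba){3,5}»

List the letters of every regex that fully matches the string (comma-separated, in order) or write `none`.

C, F

A → no match
B → no match
C → match
D → no match
E → no match — must end with `c`
F → match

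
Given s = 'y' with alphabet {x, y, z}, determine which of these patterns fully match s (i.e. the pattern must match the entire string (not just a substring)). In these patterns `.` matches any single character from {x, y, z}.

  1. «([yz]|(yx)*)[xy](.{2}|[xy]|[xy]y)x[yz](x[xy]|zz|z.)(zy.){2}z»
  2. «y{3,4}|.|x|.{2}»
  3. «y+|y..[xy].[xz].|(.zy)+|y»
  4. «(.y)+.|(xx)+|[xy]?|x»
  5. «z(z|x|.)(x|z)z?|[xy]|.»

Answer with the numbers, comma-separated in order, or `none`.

2, 3, 4, 5

1 → no match — must end with 'z'
2 → match
3 → match
4 → match
5 → match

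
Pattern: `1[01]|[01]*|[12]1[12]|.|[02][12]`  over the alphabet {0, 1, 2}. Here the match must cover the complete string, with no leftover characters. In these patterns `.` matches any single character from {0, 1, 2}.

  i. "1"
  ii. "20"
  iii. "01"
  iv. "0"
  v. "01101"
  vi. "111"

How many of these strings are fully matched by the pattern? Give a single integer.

i. "1" → match
ii. "20" → no match
iii. "01" → match
iv. "0" → match
v. "01101" → match
vi. "111" → match
Total matched: 5

5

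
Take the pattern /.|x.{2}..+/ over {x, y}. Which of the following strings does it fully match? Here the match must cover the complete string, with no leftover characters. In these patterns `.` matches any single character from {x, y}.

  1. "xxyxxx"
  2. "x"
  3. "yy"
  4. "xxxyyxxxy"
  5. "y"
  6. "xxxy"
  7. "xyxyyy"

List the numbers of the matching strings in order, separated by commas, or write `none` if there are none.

1, 2, 4, 5, 7

1. "xxyxxx" → match
2. "x" → match
3. "yy" → no match
4. "xxxyyxxxy" → match
5. "y" → match
6. "xxxy" → no match
7. "xyxyyy" → match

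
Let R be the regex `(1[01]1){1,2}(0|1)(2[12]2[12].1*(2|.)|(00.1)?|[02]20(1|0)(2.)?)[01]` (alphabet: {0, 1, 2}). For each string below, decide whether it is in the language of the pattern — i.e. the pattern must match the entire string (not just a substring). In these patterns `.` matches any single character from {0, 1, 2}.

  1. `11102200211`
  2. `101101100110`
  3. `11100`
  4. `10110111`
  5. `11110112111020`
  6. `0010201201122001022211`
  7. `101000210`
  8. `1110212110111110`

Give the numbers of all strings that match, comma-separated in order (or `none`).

1. `11102200211` → match
2. `101101100110` → match
3. `11100` → match
4. `10110111` → match
5 → no match
6 → no match — must start with `1`
7. `101000210` → match
8 → no match

1, 2, 3, 4, 7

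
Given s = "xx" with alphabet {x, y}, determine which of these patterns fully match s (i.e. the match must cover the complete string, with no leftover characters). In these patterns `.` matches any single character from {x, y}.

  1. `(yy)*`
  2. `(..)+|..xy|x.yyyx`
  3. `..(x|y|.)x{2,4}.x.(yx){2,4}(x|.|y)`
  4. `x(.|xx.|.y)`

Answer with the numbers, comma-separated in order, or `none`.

1 → no match
2 → match
3 → no match
4 → match

2, 4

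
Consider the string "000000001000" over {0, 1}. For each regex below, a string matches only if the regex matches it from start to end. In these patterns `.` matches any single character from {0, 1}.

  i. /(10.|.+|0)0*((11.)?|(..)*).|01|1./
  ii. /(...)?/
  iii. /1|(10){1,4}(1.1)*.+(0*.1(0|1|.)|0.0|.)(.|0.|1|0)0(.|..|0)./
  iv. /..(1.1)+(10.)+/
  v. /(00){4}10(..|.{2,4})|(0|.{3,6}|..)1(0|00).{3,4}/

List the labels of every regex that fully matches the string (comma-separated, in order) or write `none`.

i, v

i → match
ii → no match
iii → no match
iv → no match
v → match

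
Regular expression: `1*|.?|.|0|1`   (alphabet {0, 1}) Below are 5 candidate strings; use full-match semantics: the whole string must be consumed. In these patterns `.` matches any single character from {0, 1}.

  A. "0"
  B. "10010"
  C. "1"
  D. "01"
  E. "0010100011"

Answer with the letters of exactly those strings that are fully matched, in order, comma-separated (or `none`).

A, C

A → match
B → no match
C → match
D → no match
E → no match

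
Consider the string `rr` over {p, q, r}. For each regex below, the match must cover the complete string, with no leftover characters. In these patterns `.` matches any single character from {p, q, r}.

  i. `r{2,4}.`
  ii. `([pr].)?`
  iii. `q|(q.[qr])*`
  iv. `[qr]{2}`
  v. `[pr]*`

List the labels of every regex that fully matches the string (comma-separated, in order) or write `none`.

i → no match
ii → match
iii → no match
iv → match
v → match

ii, iv, v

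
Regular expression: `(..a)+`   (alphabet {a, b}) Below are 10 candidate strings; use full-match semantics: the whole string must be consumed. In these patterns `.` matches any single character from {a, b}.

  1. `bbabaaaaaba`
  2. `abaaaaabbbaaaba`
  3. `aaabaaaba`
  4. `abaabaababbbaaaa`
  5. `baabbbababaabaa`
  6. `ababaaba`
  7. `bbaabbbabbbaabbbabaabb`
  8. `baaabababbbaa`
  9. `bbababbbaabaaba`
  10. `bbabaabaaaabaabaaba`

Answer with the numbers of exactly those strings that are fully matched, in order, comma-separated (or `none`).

3

1 → no match
2 → no match
3 → match
4 → no match
5 → no match
6 → no match
7 → no match — must end with `a`
8 → no match
9 → no match
10 → no match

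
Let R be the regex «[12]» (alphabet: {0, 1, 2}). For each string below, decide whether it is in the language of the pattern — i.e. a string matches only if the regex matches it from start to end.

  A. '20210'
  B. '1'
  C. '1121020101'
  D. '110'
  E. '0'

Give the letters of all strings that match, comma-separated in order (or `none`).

A → no match
B → match
C → no match
D → no match
E → no match

B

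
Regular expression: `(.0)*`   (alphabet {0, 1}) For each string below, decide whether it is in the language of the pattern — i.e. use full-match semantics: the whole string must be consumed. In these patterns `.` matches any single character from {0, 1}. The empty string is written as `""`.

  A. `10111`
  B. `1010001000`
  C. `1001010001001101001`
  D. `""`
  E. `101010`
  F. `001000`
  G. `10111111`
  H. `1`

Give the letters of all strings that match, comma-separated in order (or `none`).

B, D, E, F

A → no match
B → match
C → no match
D → match
E → match
F → match
G → no match
H → no match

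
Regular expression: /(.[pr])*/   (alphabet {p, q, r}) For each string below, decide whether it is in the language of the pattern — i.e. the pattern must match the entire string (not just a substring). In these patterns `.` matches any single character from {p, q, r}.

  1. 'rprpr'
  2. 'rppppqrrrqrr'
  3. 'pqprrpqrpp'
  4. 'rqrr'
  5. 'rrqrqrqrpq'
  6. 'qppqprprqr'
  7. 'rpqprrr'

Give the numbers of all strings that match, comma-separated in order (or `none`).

1 → no match
2 → no match
3 → no match
4 → no match
5 → no match
6 → no match
7 → no match

none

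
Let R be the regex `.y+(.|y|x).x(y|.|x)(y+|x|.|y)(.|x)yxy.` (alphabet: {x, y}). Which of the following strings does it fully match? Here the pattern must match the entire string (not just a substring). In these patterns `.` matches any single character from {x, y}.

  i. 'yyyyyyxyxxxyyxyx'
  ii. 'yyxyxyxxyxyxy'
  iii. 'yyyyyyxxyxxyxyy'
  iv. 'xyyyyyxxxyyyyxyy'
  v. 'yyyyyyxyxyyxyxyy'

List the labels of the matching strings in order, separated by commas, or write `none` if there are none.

i, iii, iv, v

i → match
ii → no match
iii → match
iv → match
v → match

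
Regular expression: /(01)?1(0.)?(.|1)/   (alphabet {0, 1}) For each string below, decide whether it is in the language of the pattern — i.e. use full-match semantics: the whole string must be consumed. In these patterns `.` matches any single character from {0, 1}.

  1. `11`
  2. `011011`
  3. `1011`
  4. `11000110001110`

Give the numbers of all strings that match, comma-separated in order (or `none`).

1, 2, 3

1 → match
2 → match
3 → match
4 → no match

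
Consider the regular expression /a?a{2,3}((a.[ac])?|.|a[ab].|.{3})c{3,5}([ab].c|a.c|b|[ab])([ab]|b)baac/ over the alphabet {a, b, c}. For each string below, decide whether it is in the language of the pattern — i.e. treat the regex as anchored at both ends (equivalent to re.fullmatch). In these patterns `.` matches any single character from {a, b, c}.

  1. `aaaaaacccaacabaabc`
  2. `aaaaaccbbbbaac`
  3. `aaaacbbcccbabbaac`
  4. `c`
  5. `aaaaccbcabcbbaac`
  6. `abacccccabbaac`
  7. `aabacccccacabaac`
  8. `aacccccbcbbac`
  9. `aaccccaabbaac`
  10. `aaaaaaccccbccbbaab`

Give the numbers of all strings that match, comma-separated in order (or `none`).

1 → no match — must end with `baac`
2 → no match
3 → no match
4 → no match — must end with `baac`
5 → no match
6 → no match
7 → no match
8 → no match — must end with `baac`
9 → no match
10 → no match — must end with `baac`

none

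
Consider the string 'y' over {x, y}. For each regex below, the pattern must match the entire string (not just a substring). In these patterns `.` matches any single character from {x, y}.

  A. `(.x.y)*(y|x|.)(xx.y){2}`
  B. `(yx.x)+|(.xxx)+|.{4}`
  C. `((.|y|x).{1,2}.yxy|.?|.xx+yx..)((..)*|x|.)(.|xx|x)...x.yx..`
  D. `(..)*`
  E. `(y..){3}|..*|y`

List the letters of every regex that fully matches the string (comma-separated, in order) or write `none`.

A → no match
B → no match
C → no match
D → no match
E → match

E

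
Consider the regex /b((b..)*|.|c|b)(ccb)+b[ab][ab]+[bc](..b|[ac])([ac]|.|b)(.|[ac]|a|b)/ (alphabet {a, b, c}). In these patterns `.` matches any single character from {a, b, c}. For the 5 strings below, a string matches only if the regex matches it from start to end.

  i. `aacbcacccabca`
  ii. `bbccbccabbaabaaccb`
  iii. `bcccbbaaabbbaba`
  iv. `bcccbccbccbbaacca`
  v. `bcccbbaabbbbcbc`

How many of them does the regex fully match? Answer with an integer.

2

i → no match — must start with `b`
ii → no match
iii → match
iv → no match
v → match
Total matched: 2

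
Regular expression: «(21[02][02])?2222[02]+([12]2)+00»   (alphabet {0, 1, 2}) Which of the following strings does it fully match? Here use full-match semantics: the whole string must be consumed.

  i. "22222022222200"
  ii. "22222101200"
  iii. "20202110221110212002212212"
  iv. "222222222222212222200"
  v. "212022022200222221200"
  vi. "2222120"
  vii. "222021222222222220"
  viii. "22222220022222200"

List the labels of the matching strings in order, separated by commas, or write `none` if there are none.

i → match
ii → no match
iii → no match — must end with "200"
iv → match
v → no match
vi → no match — must end with "200"
vii → no match — must end with "200"
viii → match

i, iv, viii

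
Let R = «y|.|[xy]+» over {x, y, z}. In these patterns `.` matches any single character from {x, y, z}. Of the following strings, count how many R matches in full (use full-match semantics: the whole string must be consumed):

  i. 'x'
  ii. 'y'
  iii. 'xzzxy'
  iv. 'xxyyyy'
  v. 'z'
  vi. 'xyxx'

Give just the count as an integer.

5

i. 'x' → match
ii. 'y' → match
iii. 'xzzxy' → no match
iv. 'xxyyyy' → match
v. 'z' → match
vi. 'xyxx' → match
Total matched: 5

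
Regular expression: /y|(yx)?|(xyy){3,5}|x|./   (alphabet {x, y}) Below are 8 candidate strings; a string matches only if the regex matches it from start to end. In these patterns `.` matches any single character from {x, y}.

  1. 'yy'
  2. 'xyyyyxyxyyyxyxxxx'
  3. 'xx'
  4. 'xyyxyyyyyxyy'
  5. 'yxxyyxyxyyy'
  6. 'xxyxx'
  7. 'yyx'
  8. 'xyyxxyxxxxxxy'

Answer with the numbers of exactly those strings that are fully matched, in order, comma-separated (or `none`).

none

1 → no match
2 → no match
3 → no match
4 → no match
5 → no match
6 → no match
7 → no match
8 → no match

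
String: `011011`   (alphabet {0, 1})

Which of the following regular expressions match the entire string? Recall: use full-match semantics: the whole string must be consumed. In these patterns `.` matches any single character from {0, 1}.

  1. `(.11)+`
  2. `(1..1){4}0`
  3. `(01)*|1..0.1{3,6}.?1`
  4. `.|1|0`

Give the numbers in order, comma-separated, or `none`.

1

1 → match
2 → no match — must start with `1`
3 → no match
4 → no match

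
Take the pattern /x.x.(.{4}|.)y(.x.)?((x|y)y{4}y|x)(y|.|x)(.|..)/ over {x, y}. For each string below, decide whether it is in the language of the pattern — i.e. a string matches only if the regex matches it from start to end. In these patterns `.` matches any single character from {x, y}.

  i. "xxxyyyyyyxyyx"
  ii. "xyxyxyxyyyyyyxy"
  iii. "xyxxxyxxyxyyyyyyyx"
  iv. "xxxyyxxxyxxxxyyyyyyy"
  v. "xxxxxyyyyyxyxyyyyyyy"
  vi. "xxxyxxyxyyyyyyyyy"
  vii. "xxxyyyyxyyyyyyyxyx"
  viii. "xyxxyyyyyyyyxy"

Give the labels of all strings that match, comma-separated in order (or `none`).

i, ii, iii, iv, v, vi, vii, viii

i → match
ii → match
iii → match
iv → match
v → match
vi → match
vii → match
viii → match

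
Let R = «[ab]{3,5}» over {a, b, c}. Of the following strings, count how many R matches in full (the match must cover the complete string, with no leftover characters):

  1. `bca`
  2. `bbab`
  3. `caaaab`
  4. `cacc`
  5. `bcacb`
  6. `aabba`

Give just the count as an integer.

2

1 → no match
2 → match
3 → no match
4 → no match
5 → no match
6 → match
Total matched: 2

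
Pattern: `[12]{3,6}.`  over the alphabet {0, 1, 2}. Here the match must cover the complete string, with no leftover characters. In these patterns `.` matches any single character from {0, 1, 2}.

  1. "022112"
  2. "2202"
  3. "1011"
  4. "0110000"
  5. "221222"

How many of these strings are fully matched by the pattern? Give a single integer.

1 → no match
2 → no match
3 → no match
4 → no match
5 → match
Total matched: 1

1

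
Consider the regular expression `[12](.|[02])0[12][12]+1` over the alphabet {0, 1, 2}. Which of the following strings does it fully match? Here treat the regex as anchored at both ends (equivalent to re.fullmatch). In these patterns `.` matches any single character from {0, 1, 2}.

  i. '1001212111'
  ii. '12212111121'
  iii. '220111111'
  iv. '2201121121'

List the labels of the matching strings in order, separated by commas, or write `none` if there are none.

i → match
ii → no match
iii → match
iv → match

i, iii, iv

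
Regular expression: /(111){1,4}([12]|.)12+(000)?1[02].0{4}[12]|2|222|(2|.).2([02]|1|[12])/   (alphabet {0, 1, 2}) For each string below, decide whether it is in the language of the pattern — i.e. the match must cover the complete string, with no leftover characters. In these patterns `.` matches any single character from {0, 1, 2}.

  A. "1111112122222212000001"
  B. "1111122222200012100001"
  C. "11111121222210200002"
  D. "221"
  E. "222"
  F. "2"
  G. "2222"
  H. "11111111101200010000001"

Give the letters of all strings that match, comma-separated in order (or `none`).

A → match
B → match
C → match
D → no match
E → match
F → match
G → match
H → match

A, B, C, E, F, G, H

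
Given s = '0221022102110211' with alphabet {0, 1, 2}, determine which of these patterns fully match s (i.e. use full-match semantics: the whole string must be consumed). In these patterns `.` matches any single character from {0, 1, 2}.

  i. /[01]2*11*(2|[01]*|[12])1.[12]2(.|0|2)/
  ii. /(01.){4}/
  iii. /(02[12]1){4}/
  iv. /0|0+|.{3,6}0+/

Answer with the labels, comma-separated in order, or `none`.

iii

i → no match
ii → no match — must start with '01'
iii → match
iv → no match — must end with '0'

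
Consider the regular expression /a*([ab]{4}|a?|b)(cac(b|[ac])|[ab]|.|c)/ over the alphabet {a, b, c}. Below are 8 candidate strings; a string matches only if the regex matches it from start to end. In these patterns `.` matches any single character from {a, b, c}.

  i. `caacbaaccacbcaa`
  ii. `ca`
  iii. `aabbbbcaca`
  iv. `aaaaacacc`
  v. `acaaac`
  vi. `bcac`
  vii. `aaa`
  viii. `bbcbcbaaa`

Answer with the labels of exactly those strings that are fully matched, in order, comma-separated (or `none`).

iii, iv, vii

i → no match
ii → no match
iii → match
iv → match
v → no match
vi → no match
vii → match
viii → no match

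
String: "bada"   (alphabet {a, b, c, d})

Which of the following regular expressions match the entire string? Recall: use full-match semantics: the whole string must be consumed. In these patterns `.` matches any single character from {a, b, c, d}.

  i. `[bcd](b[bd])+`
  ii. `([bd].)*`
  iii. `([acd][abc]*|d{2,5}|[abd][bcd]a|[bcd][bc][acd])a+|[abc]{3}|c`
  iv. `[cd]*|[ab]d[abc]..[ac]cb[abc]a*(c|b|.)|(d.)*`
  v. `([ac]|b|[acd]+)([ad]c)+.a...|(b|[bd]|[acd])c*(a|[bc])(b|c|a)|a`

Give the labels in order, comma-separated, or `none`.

ii

i → no match
ii → match
iii → no match
iv → no match
v → no match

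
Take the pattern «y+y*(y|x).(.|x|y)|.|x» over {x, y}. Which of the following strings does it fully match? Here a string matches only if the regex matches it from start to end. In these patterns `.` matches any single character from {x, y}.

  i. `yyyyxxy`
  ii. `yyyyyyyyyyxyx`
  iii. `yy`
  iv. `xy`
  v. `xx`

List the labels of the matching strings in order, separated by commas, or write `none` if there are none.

i, ii

i. `yyyyxxy` → match
ii → match
iii. `yy` → no match
iv. `xy` → no match
v. `xx` → no match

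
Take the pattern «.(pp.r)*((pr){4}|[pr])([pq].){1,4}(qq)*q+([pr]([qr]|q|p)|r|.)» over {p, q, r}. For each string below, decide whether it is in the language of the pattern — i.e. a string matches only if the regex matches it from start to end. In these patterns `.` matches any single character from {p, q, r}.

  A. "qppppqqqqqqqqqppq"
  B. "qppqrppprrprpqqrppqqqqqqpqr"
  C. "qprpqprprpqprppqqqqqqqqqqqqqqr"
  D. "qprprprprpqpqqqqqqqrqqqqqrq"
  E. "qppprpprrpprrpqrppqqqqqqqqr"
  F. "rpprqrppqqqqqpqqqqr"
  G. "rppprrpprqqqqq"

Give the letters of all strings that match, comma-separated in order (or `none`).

A → no match
B → no match
C → no match
D → no match
E → match
F → no match
G → no match

E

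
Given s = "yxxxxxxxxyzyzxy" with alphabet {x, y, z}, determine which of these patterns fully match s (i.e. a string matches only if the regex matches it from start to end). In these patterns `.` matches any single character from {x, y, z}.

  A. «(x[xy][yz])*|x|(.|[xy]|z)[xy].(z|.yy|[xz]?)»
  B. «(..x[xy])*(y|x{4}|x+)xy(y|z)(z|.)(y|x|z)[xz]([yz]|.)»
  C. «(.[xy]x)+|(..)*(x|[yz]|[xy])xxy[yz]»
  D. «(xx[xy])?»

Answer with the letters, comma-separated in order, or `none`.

B

A → no match
B → match
C → no match
D → no match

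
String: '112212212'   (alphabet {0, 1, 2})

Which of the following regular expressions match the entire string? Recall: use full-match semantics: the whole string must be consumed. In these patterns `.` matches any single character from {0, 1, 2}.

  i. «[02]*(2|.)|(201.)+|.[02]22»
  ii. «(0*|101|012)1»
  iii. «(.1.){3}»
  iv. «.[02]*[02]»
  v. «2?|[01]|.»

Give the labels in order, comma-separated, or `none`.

iii

i → no match
ii → no match — must end with '1'
iii → match
iv → no match
v → no match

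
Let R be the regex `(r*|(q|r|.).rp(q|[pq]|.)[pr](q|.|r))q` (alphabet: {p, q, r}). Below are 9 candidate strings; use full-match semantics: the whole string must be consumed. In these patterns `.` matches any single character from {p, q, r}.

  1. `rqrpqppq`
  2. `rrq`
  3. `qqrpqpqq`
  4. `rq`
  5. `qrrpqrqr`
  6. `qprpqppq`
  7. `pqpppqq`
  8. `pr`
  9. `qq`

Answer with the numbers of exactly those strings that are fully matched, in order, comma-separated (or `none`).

1, 2, 3, 4, 6

1 → match
2 → match
3 → match
4 → match
5 → no match — must end with `q`
6 → match
7 → no match
8 → no match — must end with `q`
9 → no match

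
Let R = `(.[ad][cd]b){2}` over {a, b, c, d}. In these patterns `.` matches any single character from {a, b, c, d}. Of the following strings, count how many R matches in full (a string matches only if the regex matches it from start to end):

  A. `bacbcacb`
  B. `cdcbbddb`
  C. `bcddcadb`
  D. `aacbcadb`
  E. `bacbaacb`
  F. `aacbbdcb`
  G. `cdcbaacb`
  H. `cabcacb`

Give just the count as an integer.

A. `bacbcacb` → match
B. `cdcbbddb` → match
C. `bcddcadb` → no match
D. `aacbcadb` → match
E. `bacbaacb` → match
F. `aacbbdcb` → match
G. `cdcbaacb` → match
H. `cabcacb` → no match
Total matched: 6

6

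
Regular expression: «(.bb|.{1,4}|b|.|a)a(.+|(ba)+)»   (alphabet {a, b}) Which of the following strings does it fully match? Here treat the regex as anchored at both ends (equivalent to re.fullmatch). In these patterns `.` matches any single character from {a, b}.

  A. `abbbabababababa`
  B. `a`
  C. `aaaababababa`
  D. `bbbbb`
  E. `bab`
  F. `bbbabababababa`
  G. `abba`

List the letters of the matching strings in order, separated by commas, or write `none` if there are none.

A → match
B → no match
C → match
D → no match
E → match
F → match
G → no match

A, C, E, F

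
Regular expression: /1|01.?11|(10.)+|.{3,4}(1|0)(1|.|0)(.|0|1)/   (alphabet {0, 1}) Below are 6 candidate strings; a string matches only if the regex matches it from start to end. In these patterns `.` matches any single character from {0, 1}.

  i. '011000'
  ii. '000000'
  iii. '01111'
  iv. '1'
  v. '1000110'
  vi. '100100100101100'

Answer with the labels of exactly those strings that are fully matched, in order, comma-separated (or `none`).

i, ii, iii, iv, v, vi

i → match
ii → match
iii → match
iv → match
v → match
vi → match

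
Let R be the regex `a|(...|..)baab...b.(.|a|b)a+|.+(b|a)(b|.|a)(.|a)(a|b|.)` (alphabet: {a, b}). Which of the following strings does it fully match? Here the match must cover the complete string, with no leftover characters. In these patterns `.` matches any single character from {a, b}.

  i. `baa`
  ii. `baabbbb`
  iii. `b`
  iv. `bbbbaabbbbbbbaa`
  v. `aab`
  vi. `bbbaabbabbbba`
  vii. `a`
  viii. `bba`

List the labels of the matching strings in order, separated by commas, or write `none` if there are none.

i → no match
ii → match
iii → no match
iv → match
v → no match
vi → match
vii → match
viii → no match

ii, iv, vi, vii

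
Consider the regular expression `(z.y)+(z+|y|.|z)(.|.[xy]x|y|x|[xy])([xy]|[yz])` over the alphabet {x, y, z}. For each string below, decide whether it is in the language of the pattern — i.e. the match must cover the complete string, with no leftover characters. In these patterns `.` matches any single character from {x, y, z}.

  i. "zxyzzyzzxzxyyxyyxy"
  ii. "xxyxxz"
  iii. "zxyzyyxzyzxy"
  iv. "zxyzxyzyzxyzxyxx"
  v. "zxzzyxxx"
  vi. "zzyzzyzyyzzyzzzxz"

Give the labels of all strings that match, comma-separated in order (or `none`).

vi

i → no match
ii → no match — must start with "z"
iii → no match
iv → no match
v → no match
vi → match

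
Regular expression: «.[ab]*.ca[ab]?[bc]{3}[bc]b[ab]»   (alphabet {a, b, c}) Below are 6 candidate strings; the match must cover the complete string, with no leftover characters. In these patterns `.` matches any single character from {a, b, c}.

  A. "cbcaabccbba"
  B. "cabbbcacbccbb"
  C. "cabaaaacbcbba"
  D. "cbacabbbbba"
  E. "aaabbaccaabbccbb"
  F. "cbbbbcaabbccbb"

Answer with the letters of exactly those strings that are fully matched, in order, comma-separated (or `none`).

A, B, D, E, F

A. "cbcaabccbba" → match
B → match
C → no match
D. "cbacabbbbba" → match
E → match
F → match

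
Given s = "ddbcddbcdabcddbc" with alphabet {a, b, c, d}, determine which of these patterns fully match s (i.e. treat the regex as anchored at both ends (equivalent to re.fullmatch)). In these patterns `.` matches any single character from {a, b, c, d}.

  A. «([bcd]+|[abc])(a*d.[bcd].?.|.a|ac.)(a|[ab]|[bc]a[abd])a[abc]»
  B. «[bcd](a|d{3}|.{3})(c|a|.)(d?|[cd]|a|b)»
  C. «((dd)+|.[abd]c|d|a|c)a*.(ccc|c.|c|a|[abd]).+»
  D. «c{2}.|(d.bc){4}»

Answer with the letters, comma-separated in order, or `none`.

A → no match
B → no match
C → match
D → match

C, D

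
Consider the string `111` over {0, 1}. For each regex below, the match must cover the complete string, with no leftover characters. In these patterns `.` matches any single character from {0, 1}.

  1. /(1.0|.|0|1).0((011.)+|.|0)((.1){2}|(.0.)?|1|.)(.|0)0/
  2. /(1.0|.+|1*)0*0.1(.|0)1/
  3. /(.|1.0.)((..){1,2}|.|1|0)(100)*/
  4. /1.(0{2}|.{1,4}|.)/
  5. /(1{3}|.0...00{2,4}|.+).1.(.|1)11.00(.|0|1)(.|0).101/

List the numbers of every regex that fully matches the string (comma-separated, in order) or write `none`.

1 → no match — must end with `0`
2 → no match
3 → match
4 → match
5 → no match — must end with `101`

3, 4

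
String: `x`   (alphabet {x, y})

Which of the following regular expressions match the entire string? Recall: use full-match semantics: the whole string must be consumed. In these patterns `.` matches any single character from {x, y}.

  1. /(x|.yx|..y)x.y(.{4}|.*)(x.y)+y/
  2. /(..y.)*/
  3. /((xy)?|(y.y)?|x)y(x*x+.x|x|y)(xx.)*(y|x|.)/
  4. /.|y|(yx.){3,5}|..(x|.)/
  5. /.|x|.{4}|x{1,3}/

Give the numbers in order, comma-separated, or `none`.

1 → no match — must end with `yy`
2 → no match
3 → no match
4 → match
5 → match

4, 5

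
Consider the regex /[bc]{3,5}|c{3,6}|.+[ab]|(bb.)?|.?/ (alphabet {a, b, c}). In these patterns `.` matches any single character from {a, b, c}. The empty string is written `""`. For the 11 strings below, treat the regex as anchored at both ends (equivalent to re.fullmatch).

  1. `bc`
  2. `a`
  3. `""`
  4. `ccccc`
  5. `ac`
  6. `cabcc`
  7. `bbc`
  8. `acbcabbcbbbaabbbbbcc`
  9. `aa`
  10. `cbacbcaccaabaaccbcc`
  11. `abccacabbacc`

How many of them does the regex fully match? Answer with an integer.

5

1 → no match
2 → match
3 → match
4 → match
5 → no match
6 → no match
7 → match
8 → no match
9 → match
10 → no match
11 → no match
Total matched: 5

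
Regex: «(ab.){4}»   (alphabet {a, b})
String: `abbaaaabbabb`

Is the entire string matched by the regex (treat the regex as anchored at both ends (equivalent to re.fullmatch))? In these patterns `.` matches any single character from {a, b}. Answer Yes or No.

No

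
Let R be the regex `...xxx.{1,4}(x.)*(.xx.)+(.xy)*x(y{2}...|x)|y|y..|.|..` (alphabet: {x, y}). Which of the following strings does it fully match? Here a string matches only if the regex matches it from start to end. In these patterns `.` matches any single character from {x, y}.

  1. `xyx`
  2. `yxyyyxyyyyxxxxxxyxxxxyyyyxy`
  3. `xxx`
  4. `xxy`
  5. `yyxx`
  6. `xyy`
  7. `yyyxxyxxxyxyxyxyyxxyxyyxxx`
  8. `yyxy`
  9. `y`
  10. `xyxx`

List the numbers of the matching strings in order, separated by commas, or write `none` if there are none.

1 → no match
2 → no match
3 → no match
4 → no match
5 → no match
6 → no match
7 → no match
8 → no match
9 → match
10 → no match

9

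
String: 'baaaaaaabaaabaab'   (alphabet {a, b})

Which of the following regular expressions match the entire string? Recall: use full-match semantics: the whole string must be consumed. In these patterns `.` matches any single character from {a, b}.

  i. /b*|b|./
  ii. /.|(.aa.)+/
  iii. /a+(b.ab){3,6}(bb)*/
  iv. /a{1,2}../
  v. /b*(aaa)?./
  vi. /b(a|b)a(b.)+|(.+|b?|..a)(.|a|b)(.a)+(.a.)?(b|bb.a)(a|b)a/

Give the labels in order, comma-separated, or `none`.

i → no match
ii → match
iii → no match — must start with 'a'
iv → no match — must start with 'a'
v → no match
vi → no match

ii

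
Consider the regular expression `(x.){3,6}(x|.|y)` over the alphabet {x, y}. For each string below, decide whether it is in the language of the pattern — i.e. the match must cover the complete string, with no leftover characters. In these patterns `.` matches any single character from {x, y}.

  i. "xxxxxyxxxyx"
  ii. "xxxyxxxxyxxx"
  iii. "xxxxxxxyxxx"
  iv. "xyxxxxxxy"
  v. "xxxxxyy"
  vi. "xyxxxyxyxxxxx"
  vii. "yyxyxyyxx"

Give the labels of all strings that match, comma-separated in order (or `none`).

i → match
ii → no match
iii → match
iv → match
v → match
vi → match
vii → no match — must start with "x"

i, iii, iv, v, vi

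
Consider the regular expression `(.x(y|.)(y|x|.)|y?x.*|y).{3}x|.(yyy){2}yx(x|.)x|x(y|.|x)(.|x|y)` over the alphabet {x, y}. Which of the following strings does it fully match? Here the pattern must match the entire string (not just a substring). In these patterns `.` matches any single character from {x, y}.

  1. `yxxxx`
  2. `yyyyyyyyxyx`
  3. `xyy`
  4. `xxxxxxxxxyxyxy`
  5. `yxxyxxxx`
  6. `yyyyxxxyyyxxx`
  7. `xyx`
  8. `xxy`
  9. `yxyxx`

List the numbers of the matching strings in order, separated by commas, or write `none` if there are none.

1 → match
2 → match
3 → match
4 → no match
5 → match
6 → no match
7 → match
8 → match
9 → match

1, 2, 3, 5, 7, 8, 9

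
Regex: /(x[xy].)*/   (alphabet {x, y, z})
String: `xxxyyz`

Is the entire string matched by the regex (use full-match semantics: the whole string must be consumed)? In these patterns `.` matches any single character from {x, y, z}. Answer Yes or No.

No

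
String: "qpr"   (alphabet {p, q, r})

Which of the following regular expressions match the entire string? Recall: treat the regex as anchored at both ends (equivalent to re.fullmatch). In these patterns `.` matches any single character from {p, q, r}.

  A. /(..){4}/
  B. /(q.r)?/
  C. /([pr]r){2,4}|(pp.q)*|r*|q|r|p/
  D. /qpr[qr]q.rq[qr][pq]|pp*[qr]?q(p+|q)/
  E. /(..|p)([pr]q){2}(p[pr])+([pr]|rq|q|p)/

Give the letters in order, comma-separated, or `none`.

A → no match
B → match
C → no match
D → no match
E → no match

B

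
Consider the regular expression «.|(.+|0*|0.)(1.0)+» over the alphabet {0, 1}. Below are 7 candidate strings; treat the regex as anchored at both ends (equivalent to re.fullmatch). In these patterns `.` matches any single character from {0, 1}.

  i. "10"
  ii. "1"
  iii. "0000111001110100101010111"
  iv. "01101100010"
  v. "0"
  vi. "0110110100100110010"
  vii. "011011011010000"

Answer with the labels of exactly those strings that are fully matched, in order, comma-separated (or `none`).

ii, v

i → no match
ii → match
iii → no match
iv → no match
v → match
vi → no match
vii → no match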